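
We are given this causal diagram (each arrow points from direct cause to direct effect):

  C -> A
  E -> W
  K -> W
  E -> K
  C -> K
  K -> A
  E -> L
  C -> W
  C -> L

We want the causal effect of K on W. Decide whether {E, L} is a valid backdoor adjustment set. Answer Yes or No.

No

Backdoor paths from K to W (paths whose first edge points into K):
  P1: K <- E -> W
  P2: K <- E -> L <- C -> W
  P3: K <- C -> W
  P4: K <- C -> L <- E -> W
Condition 1 (no descendant of K in the set): holds — descendants of K are {A, W}; none are in {E, L}.
Condition 2 (every backdoor path blocked by {E, L}):
  P1: blocked at fork node E ∈ conditioning set.
  P2: blocked at fork node E ∈ conditioning set.
  P3: open — no interior node is in the conditioning set.
  P4: blocked at fork node E ∈ conditioning set.
{E, L} does not satisfy the backdoor criterion.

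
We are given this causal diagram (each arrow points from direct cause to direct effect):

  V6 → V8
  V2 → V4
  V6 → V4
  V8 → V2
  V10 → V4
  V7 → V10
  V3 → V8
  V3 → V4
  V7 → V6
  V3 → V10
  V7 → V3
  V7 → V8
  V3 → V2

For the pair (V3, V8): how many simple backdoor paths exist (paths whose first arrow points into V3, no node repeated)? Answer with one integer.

5

A backdoor path from V3 to V8 is any simple undirected path whose first edge points into V3 (i.e. leaves V3 via a parent).
Parents of V3: {V7}.
Enumerating:
  P1: V3 <- V7 -> V6 -> V8
  P2: V3 <- V7 -> V6 -> V4 <- V2 <- V8
  P3: V3 <- V7 -> V10 -> V4 <- V6 -> V8
  P4: V3 <- V7 -> V10 -> V4 <- V2 <- V8
  P5: V3 <- V7 -> V8
That exhausts the simple backdoor paths. Count: 5.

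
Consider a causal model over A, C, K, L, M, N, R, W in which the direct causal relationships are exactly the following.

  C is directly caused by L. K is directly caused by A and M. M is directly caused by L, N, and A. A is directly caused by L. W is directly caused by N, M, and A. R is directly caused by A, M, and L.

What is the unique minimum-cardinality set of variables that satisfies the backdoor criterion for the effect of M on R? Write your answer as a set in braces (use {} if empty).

{A, L}

Variables eligible for adjustment (non-descendants of M, excluding M and R): {A, C, L, N}.
Backdoor paths from M to R:
  P1: M <- N -> W <- A <- L -> R
  P2: M <- N -> W <- A -> R
  P3: M <- L -> A -> R
  P4: M <- L -> R
  P5: M <- A <- L -> R
  P6: M <- A -> R
The empty set is not sufficient: P3 (M <- L -> A -> R) has no collider blocking it and no conditioned non-collider, so it is open.
Try {A, L}:
  P1: blocked at collider W (neither it nor any descendant is in the conditioning set).
  P2: blocked at collider W (neither it nor any descendant is in the conditioning set).
  P3: blocked at fork node L ∈ conditioning set.
  P4: blocked at fork node L ∈ conditioning set.
  P5: blocked at chain node A ∈ conditioning set.
  P6: blocked at fork node A ∈ conditioning set.
{A, L} contains no descendant of M and blocks every backdoor path.
Every element of {A, L} is needed (dropping A leaves P6 open; dropping L leaves P4 open), so no proper subset is valid.
Among all size-2 subsets of the eligible variables, only {A, L} blocks every backdoor path, so it is the unique smallest valid adjustment set.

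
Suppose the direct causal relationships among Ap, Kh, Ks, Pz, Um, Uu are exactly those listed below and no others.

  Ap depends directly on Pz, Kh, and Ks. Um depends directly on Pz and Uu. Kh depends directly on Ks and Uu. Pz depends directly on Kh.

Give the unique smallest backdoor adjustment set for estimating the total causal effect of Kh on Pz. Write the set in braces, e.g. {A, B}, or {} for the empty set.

{}

Variables eligible for adjustment (non-descendants of Kh, excluding Kh and Pz): {Ks, Uu}.
Backdoor paths from Kh to Pz:
  P1: Kh <- Ks -> Ap <- Pz
  P2: Kh <- Uu -> Um <- Pz
Each backdoor path contains an unconditioned collider, so every path is already blocked with the empty conditioning set:
  P1: blocked at collider Ap (neither it nor any descendant is in the conditioning set).
  P2: blocked at collider Um (neither it nor any descendant is in the conditioning set).
The empty set is therefore the unique smallest valid set.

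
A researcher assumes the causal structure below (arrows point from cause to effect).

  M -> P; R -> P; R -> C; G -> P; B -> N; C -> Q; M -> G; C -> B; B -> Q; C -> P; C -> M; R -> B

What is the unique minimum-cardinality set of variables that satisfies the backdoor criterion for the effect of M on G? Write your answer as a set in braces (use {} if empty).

{}

Variables eligible for adjustment (non-descendants of M, excluding M and G): {B, C, N, Q, R}.
Backdoor paths from M to G:
  P1: M <- C <- R -> P <- G
  P2: M <- C -> B <- R -> P <- G
  P3: M <- C -> Q <- B <- R -> P <- G
  P4: M <- C -> P <- G
Each backdoor path contains an unconditioned collider, so every path is already blocked with the empty conditioning set:
  P1: blocked at collider P (neither it nor any descendant is in the conditioning set).
  P2: blocked at collider B (neither it nor any descendant is in the conditioning set).
  P3: blocked at collider Q (neither it nor any descendant is in the conditioning set).
  P4: blocked at collider P (neither it nor any descendant is in the conditioning set).
The empty set is therefore the unique smallest valid set.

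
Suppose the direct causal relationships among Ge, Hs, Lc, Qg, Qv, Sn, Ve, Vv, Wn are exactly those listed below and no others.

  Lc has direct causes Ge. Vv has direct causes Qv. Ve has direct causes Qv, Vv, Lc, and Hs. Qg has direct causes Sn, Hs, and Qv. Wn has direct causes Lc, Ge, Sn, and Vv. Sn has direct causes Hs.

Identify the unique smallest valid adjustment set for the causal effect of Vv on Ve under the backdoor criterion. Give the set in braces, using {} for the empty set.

Variables eligible for adjustment (non-descendants of Vv, excluding Vv and Ve): {Ge, Hs, Lc, Qg, Qv, Sn}.
Backdoor paths from Vv to Ve:
  P1: Vv <- Qv -> Ve
  P2: Vv <- Qv -> Qg <- Hs -> Sn -> Wn <- Ge -> Lc -> Ve
  P3: Vv <- Qv -> Qg <- Hs -> Sn -> Wn <- Lc -> Ve
  P4: Vv <- Qv -> Qg <- Hs -> Ve
  P5: Vv <- Qv -> Qg <- Sn <- Hs -> Ve
  P6: Vv <- Qv -> Qg <- Sn -> Wn <- Ge -> Lc -> Ve
  P7: Vv <- Qv -> Qg <- Sn -> Wn <- Lc -> Ve
The empty set is not sufficient: P1 (Vv <- Qv -> Ve) has no collider blocking it and no conditioned non-collider, so it is open.
Try {Qv}:
  P1: blocked at fork node Qv ∈ conditioning set.
  P2: blocked at fork node Qv ∈ conditioning set.
  P3: blocked at fork node Qv ∈ conditioning set.
  P4: blocked at fork node Qv ∈ conditioning set.
  P5: blocked at fork node Qv ∈ conditioning set.
  P6: blocked at fork node Qv ∈ conditioning set.
  P7: blocked at fork node Qv ∈ conditioning set.
{Qv} contains no descendant of Vv and blocks every backdoor path.
No other singleton works — e.g. {Hs} leaves P1 open — so {Qv} is the unique smallest valid adjustment set.

{Qv}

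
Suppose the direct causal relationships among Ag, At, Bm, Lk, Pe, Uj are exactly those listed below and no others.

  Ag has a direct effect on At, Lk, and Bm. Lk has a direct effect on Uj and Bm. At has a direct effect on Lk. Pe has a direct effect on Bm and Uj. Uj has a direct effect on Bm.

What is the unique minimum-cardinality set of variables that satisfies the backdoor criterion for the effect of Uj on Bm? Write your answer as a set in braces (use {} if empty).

{Lk, Pe}

Variables eligible for adjustment (non-descendants of Uj, excluding Uj and Bm): {Ag, At, Lk, Pe}.
Backdoor paths from Uj to Bm:
  P1: Uj <- Pe -> Bm
  P2: Uj <- Lk <- Ag -> Bm
  P3: Uj <- Lk <- At <- Ag -> Bm
  P4: Uj <- Lk -> Bm
The empty set is not sufficient: P1 (Uj <- Pe -> Bm) has no collider blocking it and no conditioned non-collider, so it is open.
Try {Lk, Pe}:
  P1: blocked at fork node Pe ∈ conditioning set.
  P2: blocked at chain node Lk ∈ conditioning set.
  P3: blocked at chain node Lk ∈ conditioning set.
  P4: blocked at fork node Lk ∈ conditioning set.
{Lk, Pe} contains no descendant of Uj and blocks every backdoor path.
Every element of {Lk, Pe} is needed (dropping Lk leaves P2 open; dropping Pe leaves P1 open), so no proper subset is valid.
Among all size-2 subsets of the eligible variables, only {Lk, Pe} blocks every backdoor path, so it is the unique smallest valid adjustment set.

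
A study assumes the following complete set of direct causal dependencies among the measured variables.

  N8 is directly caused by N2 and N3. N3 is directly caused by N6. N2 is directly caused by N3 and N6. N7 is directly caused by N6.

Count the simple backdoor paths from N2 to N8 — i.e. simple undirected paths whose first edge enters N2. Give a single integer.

A backdoor path from N2 to N8 is any simple undirected path whose first edge points into N2 (i.e. leaves N2 via a parent).
Parents of N2: {N3, N6}.
Enumerating:
  P1: N2 <- N6 -> N3 -> N8
  P2: N2 <- N3 -> N8
That exhausts the simple backdoor paths. Count: 2.

2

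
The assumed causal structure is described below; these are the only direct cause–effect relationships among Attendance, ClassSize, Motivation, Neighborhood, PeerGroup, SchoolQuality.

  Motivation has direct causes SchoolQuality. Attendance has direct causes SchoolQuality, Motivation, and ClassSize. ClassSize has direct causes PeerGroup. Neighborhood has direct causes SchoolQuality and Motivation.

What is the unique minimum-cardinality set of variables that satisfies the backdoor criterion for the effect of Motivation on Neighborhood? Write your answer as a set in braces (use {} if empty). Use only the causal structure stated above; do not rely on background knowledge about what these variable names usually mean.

Variables eligible for adjustment (non-descendants of Motivation, excluding Motivation and Neighborhood): {ClassSize, PeerGroup, SchoolQuality}.
Backdoor paths from Motivation to Neighborhood:
  P1: Motivation <- SchoolQuality -> Neighborhood
The empty set is not sufficient: P1 (Motivation <- SchoolQuality -> Neighborhood) has no collider blocking it and no conditioned non-collider, so it is open.
Try {SchoolQuality}:
  P1: blocked at fork node SchoolQuality ∈ conditioning set.
{SchoolQuality} contains no descendant of Motivation and blocks every backdoor path.
No other singleton works — e.g. {PeerGroup} leaves P1 open — so {SchoolQuality} is the unique smallest valid adjustment set.

{SchoolQuality}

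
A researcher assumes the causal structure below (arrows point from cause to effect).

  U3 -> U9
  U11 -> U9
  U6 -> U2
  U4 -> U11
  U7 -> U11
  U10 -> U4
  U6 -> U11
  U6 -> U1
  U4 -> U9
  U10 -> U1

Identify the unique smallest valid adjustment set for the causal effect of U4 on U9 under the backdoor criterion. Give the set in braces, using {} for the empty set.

Variables eligible for adjustment (non-descendants of U4, excluding U4 and U9): {U1, U10, U2, U3, U6, U7}.
Backdoor paths from U4 to U9:
  P1: U4 <- U10 -> U1 <- U6 -> U11 -> U9
Each backdoor path contains an unconditioned collider, so every path is already blocked with the empty conditioning set:
  P1: blocked at collider U1 (neither it nor any descendant is in the conditioning set).
The empty set is therefore the unique smallest valid set.

{}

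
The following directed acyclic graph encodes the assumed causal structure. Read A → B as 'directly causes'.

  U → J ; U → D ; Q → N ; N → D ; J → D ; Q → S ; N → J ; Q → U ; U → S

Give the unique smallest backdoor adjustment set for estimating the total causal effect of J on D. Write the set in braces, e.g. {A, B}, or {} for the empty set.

{N, U}

Variables eligible for adjustment (non-descendants of J, excluding J and D): {N, Q, S, U}.
Backdoor paths from J to D:
  P1: J <- U <- Q -> N -> D
  P2: J <- U -> S <- Q -> N -> D
  P3: J <- U -> D
  P4: J <- N <- Q -> U -> D
  P5: J <- N <- Q -> S <- U -> D
  P6: J <- N -> D
The empty set is not sufficient: P1 (J <- U <- Q -> N -> D) has no collider blocking it and no conditioned non-collider, so it is open.
Try {N, U}:
  P1: blocked at chain node U ∈ conditioning set.
  P2: blocked at fork node U ∈ conditioning set.
  P3: blocked at fork node U ∈ conditioning set.
  P4: blocked at chain node N ∈ conditioning set.
  P5: blocked at chain node N ∈ conditioning set.
  P6: blocked at fork node N ∈ conditioning set.
{N, U} contains no descendant of J and blocks every backdoor path.
Every element of {N, U} is needed (dropping N leaves P6 open; dropping U leaves P3 open), so no proper subset is valid.
Among all size-2 subsets of the eligible variables, only {N, U} blocks every backdoor path, so it is the unique smallest valid adjustment set.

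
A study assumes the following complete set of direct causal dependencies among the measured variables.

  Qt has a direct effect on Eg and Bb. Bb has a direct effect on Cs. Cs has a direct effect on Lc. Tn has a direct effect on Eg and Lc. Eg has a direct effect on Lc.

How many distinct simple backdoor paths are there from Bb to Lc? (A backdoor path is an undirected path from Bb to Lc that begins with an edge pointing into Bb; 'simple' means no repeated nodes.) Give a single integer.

A backdoor path from Bb to Lc is any simple undirected path whose first edge points into Bb (i.e. leaves Bb via a parent).
Parents of Bb: {Qt}.
Enumerating:
  P1: Bb <- Qt -> Eg <- Tn -> Lc
  P2: Bb <- Qt -> Eg -> Lc
That exhausts the simple backdoor paths. Count: 2.

2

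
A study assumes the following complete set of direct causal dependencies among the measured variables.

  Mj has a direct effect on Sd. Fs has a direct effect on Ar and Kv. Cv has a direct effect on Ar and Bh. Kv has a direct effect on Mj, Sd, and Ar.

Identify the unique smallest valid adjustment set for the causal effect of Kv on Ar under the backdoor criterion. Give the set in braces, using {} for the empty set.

Variables eligible for adjustment (non-descendants of Kv, excluding Kv and Ar): {Bh, Cv, Fs}.
Backdoor paths from Kv to Ar:
  P1: Kv <- Fs -> Ar
The empty set is not sufficient: P1 (Kv <- Fs -> Ar) has no collider blocking it and no conditioned non-collider, so it is open.
Try {Fs}:
  P1: blocked at fork node Fs ∈ conditioning set.
{Fs} contains no descendant of Kv and blocks every backdoor path.
No other singleton works — e.g. {Cv} leaves P1 open — so {Fs} is the unique smallest valid adjustment set.

{Fs}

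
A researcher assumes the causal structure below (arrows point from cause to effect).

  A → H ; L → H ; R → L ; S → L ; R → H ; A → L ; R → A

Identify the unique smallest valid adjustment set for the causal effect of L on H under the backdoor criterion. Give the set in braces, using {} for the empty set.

Variables eligible for adjustment (non-descendants of L, excluding L and H): {A, R, S}.
Backdoor paths from L to H:
  P1: L <- R -> A -> H
  P2: L <- R -> H
  P3: L <- A <- R -> H
  P4: L <- A -> H
The empty set is not sufficient: P1 (L <- R -> A -> H) has no collider blocking it and no conditioned non-collider, so it is open.
Try {A, R}:
  P1: blocked at fork node R ∈ conditioning set.
  P2: blocked at fork node R ∈ conditioning set.
  P3: blocked at chain node A ∈ conditioning set.
  P4: blocked at fork node A ∈ conditioning set.
{A, R} contains no descendant of L and blocks every backdoor path.
Every element of {A, R} is needed (dropping A leaves P4 open; dropping R leaves P2 open), so no proper subset is valid.
Among all size-2 subsets of the eligible variables, only {A, R} blocks every backdoor path, so it is the unique smallest valid adjustment set.

{A, R}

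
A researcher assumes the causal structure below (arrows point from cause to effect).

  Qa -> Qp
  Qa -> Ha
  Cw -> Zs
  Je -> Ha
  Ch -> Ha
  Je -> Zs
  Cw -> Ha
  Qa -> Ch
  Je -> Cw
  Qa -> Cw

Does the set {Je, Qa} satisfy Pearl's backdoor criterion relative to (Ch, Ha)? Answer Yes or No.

Backdoor paths from Ch to Ha (paths whose first edge points into Ch):
  P1: Ch <- Qa -> Cw <- Je -> Ha
  P2: Ch <- Qa -> Cw -> Zs <- Je -> Ha
  P3: Ch <- Qa -> Cw -> Ha
  P4: Ch <- Qa -> Ha
Condition 1 (no descendant of Ch in the set): holds — descendants of Ch are {Ha}; none are in {Je, Qa}.
Condition 2 (every backdoor path blocked by {Je, Qa}):
  P1: blocked at fork node Qa ∈ conditioning set.
  P2: blocked at fork node Qa ∈ conditioning set.
  P3: blocked at fork node Qa ∈ conditioning set.
  P4: blocked at fork node Qa ∈ conditioning set.
{Je, Qa} satisfies the backdoor criterion.

Yes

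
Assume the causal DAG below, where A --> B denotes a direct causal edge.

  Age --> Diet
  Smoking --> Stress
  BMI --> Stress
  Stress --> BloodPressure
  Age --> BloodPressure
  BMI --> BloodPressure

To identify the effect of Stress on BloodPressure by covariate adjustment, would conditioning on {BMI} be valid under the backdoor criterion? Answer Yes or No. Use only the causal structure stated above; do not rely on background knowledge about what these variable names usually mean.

Yes

Backdoor paths from Stress to BloodPressure (paths whose first edge points into Stress):
  P1: Stress <- BMI -> BloodPressure
Condition 1 (no descendant of Stress in the set): holds — descendants of Stress are {BloodPressure}; none are in {BMI}.
Condition 2 (every backdoor path blocked by {BMI}):
  P1: blocked at fork node BMI ∈ conditioning set.
{BMI} satisfies the backdoor criterion.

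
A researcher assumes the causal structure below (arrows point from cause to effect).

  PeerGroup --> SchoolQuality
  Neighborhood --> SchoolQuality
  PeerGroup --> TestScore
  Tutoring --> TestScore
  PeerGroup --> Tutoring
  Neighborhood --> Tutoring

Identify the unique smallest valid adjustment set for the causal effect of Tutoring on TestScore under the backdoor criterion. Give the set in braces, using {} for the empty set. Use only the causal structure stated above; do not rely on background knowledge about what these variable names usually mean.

{PeerGroup}

Variables eligible for adjustment (non-descendants of Tutoring, excluding Tutoring and TestScore): {Neighborhood, PeerGroup, SchoolQuality}.
Backdoor paths from Tutoring to TestScore:
  P1: Tutoring <- Neighborhood -> SchoolQuality <- PeerGroup -> TestScore
  P2: Tutoring <- PeerGroup -> TestScore
The empty set is not sufficient: P2 (Tutoring <- PeerGroup -> TestScore) has no collider blocking it and no conditioned non-collider, so it is open.
Try {PeerGroup}:
  P1: blocked at collider SchoolQuality (neither it nor any descendant is in the conditioning set).
  P2: blocked at fork node PeerGroup ∈ conditioning set.
{PeerGroup} contains no descendant of Tutoring and blocks every backdoor path.
No other singleton works — e.g. {Neighborhood} leaves P2 open — so {PeerGroup} is the unique smallest valid adjustment set.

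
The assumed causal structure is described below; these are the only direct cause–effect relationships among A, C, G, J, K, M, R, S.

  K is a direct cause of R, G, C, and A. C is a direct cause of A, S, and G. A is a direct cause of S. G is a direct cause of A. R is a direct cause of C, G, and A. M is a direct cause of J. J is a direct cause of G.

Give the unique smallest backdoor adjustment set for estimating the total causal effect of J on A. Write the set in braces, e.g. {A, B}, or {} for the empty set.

{}

Variables eligible for adjustment (non-descendants of J, excluding J and A): {C, K, M, R}.
Backdoor paths from J to A:
  (none)
With no backdoor paths the empty set already satisfies the criterion, and it is trivially minimal.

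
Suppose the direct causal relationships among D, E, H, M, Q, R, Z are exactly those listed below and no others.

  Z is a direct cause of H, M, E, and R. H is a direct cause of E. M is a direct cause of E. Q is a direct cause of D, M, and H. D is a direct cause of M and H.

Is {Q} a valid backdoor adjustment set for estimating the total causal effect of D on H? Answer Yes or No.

Yes

Backdoor paths from D to H (paths whose first edge points into D):
  P1: D <- Q -> H
  P2: D <- Q -> M <- Z -> H
  P3: D <- Q -> M <- Z -> E <- H
  P4: D <- Q -> M -> E <- Z -> H
  P5: D <- Q -> M -> E <- H
Condition 1 (no descendant of D in the set): holds — descendants of D are {E, H, M}; none are in {Q}.
Condition 2 (every backdoor path blocked by {Q}):
  P1: blocked at fork node Q ∈ conditioning set.
  P2: blocked at fork node Q ∈ conditioning set.
  P3: blocked at fork node Q ∈ conditioning set.
  P4: blocked at fork node Q ∈ conditioning set.
  P5: blocked at fork node Q ∈ conditioning set.
{Q} satisfies the backdoor criterion.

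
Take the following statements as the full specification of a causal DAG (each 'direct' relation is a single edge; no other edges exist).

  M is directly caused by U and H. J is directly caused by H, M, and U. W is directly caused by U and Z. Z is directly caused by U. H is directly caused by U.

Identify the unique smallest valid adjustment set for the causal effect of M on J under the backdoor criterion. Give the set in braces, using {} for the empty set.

Variables eligible for adjustment (non-descendants of M, excluding M and J): {H, U, W, Z}.
Backdoor paths from M to J:
  P1: M <- U -> H -> J
  P2: M <- U -> J
  P3: M <- H <- U -> J
  P4: M <- H -> J
The empty set is not sufficient: P1 (M <- U -> H -> J) has no collider blocking it and no conditioned non-collider, so it is open.
Try {H, U}:
  P1: blocked at fork node U ∈ conditioning set.
  P2: blocked at fork node U ∈ conditioning set.
  P3: blocked at chain node H ∈ conditioning set.
  P4: blocked at fork node H ∈ conditioning set.
{H, U} contains no descendant of M and blocks every backdoor path.
Every element of {H, U} is needed (dropping H leaves P4 open; dropping U leaves P2 open), so no proper subset is valid.
Among all size-2 subsets of the eligible variables, only {H, U} blocks every backdoor path, so it is the unique smallest valid adjustment set.

{H, U}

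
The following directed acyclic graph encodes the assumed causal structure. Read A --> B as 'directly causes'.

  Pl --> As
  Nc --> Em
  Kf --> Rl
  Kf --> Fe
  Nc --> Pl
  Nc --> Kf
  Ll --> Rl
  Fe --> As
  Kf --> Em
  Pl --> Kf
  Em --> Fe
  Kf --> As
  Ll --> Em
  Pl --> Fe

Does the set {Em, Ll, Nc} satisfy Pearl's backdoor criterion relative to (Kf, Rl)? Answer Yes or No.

Backdoor paths from Kf to Rl (paths whose first edge points into Kf):
  P1: Kf <- Nc -> Pl -> Fe <- Em <- Ll -> Rl
  P2: Kf <- Nc -> Pl -> As <- Fe <- Em <- Ll -> Rl
  P3: Kf <- Nc -> Em <- Ll -> Rl
  P4: Kf <- Pl <- Nc -> Em <- Ll -> Rl
  P5: Kf <- Pl -> Fe <- Em <- Ll -> Rl
  P6: Kf <- Pl -> As <- Fe <- Em <- Ll -> Rl
Condition 1 (no descendant of Kf in the set): FAILS — Em is a descendant of Kf.
Condition 2 (every backdoor path blocked by {Em, Ll, Nc}):
  P1: blocked at fork node Nc ∈ conditioning set.
  P2: blocked at fork node Nc ∈ conditioning set.
  P3: blocked at fork node Nc ∈ conditioning set.
  P4: blocked at fork node Nc ∈ conditioning set.
  P5: blocked at collider Fe (neither it nor any descendant is in the conditioning set).
  P6: blocked at collider As (neither it nor any descendant is in the conditioning set).
{Em, Ll, Nc} does not satisfy the backdoor criterion.

No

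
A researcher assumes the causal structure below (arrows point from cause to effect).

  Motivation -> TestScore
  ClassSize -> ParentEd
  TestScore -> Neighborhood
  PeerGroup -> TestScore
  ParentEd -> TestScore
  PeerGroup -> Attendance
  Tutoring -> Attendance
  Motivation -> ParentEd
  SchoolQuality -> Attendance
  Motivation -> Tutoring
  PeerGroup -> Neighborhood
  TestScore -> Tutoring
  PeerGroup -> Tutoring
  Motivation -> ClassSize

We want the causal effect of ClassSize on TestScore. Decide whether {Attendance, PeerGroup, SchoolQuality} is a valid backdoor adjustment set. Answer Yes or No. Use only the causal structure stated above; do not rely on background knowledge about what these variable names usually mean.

Backdoor paths from ClassSize to TestScore (paths whose first edge points into ClassSize):
  P1: ClassSize <- Motivation -> ParentEd -> TestScore
  P2: ClassSize <- Motivation -> TestScore
  P3: ClassSize <- Motivation -> Tutoring <- PeerGroup -> TestScore
  P4: ClassSize <- Motivation -> Tutoring <- PeerGroup -> Neighborhood <- TestScore
  P5: ClassSize <- Motivation -> Tutoring <- TestScore
  P6: ClassSize <- Motivation -> Tutoring -> Attendance <- PeerGroup -> TestScore
  P7: ClassSize <- Motivation -> Tutoring -> Attendance <- PeerGroup -> Neighborhood <- TestScore
Condition 1 (no descendant of ClassSize in the set): FAILS — Attendance is a descendant of ClassSize.
Condition 2 (every backdoor path blocked by {Attendance, PeerGroup, SchoolQuality}):
  P1: open — no interior node is in the conditioning set.
  P2: open — no interior node is in the conditioning set.
  P3: blocked at fork node PeerGroup ∈ conditioning set.
  P4: blocked at fork node PeerGroup ∈ conditioning set.
  P5: open — collider(s) Tutoring are conditioned on (or have a conditioned descendant) and no non-collider on the path is in the set.
  P6: blocked at fork node PeerGroup ∈ conditioning set.
  P7: blocked at fork node PeerGroup ∈ conditioning set.
{Attendance, PeerGroup, SchoolQuality} does not satisfy the backdoor criterion.

No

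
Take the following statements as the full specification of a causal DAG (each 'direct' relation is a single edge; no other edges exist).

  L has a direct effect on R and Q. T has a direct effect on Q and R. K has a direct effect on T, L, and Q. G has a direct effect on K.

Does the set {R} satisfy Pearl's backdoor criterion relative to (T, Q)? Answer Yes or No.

No

Backdoor paths from T to Q (paths whose first edge points into T):
  P1: T <- K -> L -> Q
  P2: T <- K -> Q
Condition 1 (no descendant of T in the set): FAILS — R is a descendant of T.
Condition 2 (every backdoor path blocked by {R}):
  P1: open — no interior node is in the conditioning set.
  P2: open — no interior node is in the conditioning set.
{R} does not satisfy the backdoor criterion.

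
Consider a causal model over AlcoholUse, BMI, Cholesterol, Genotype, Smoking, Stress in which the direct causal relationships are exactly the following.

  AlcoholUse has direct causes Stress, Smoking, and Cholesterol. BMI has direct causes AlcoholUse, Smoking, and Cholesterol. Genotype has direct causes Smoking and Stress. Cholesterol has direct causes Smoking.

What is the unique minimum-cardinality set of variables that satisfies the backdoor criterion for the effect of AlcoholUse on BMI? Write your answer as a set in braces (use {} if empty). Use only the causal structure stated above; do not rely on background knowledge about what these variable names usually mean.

{Cholesterol, Smoking}

Variables eligible for adjustment (non-descendants of AlcoholUse, excluding AlcoholUse and BMI): {Cholesterol, Genotype, Smoking, Stress}.
Backdoor paths from AlcoholUse to BMI:
  P1: AlcoholUse <- Stress -> Genotype <- Smoking -> Cholesterol -> BMI
  P2: AlcoholUse <- Stress -> Genotype <- Smoking -> BMI
  P3: AlcoholUse <- Smoking -> Cholesterol -> BMI
  P4: AlcoholUse <- Smoking -> BMI
  P5: AlcoholUse <- Cholesterol <- Smoking -> BMI
  P6: AlcoholUse <- Cholesterol -> BMI
The empty set is not sufficient: P3 (AlcoholUse <- Smoking -> Cholesterol -> BMI) has no collider blocking it and no conditioned non-collider, so it is open.
Try {Cholesterol, Smoking}:
  P1: blocked at collider Genotype (neither it nor any descendant is in the conditioning set).
  P2: blocked at collider Genotype (neither it nor any descendant is in the conditioning set).
  P3: blocked at fork node Smoking ∈ conditioning set.
  P4: blocked at fork node Smoking ∈ conditioning set.
  P5: blocked at chain node Cholesterol ∈ conditioning set.
  P6: blocked at fork node Cholesterol ∈ conditioning set.
{Cholesterol, Smoking} contains no descendant of AlcoholUse and blocks every backdoor path.
Every element of {Cholesterol, Smoking} is needed (dropping Cholesterol leaves P6 open; dropping Smoking leaves P4 open), so no proper subset is valid.
Among all size-2 subsets of the eligible variables, only {Cholesterol, Smoking} blocks every backdoor path, so it is the unique smallest valid adjustment set.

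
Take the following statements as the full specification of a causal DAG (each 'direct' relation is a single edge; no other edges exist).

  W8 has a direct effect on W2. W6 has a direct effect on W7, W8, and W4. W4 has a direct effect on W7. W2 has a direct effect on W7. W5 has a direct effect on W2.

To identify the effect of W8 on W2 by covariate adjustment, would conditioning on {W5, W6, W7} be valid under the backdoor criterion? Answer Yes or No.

No

Backdoor paths from W8 to W2 (paths whose first edge points into W8):
  P1: W8 <- W6 -> W4 -> W7 <- W2
  P2: W8 <- W6 -> W7 <- W2
Condition 1 (no descendant of W8 in the set): FAILS — W7 is a descendant of W8.
Condition 2 (every backdoor path blocked by {W5, W6, W7}):
  P1: blocked at fork node W6 ∈ conditioning set.
  P2: blocked at fork node W6 ∈ conditioning set.
{W5, W6, W7} does not satisfy the backdoor criterion.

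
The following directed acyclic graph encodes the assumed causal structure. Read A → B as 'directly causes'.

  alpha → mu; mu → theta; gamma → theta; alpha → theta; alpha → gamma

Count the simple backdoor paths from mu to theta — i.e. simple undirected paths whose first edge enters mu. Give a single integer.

A backdoor path from mu to theta is any simple undirected path whose first edge points into mu (i.e. leaves mu via a parent).
Parents of mu: {alpha}.
Enumerating:
  P1: mu <- alpha -> gamma -> theta
  P2: mu <- alpha -> theta
That exhausts the simple backdoor paths. Count: 2.

2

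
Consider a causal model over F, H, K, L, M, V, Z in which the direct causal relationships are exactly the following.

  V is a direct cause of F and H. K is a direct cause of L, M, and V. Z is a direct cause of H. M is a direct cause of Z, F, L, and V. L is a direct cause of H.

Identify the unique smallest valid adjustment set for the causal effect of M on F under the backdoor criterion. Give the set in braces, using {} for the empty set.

{K}

Variables eligible for adjustment (non-descendants of M, excluding M and F): {K}.
Backdoor paths from M to F:
  P1: M <- K -> L -> H <- V -> F
  P2: M <- K -> V -> F
The empty set is not sufficient: P2 (M <- K -> V -> F) has no collider blocking it and no conditioned non-collider, so it is open.
Try {K}:
  P1: blocked at fork node K ∈ conditioning set.
  P2: blocked at fork node K ∈ conditioning set.
{K} contains no descendant of M and blocks every backdoor path.
{K} is the unique smallest valid adjustment set.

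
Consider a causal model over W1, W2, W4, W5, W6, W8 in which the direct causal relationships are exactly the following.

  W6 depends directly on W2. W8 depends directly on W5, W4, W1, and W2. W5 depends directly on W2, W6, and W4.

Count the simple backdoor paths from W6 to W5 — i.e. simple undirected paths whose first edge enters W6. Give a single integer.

A backdoor path from W6 to W5 is any simple undirected path whose first edge points into W6 (i.e. leaves W6 via a parent).
Parents of W6: {W2}.
Enumerating:
  P1: W6 <- W2 -> W5
  P2: W6 <- W2 -> W8 <- W4 -> W5
  P3: W6 <- W2 -> W8 <- W5
That exhausts the simple backdoor paths. Count: 3.

3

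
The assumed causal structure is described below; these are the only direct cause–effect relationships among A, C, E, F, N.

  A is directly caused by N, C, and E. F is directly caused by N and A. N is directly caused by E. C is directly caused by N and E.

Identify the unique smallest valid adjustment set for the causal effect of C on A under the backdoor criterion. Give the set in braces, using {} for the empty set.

{E, N}

Variables eligible for adjustment (non-descendants of C, excluding C and A): {E, N}.
Backdoor paths from C to A:
  P1: C <- E -> N -> A
  P2: C <- E -> N -> F <- A
  P3: C <- E -> A
  P4: C <- N <- E -> A
  P5: C <- N -> A
  P6: C <- N -> F <- A
The empty set is not sufficient: P1 (C <- E -> N -> A) has no collider blocking it and no conditioned non-collider, so it is open.
Try {E, N}:
  P1: blocked at fork node E ∈ conditioning set.
  P2: blocked at fork node E ∈ conditioning set.
  P3: blocked at fork node E ∈ conditioning set.
  P4: blocked at chain node N ∈ conditioning set.
  P5: blocked at fork node N ∈ conditioning set.
  P6: blocked at fork node N ∈ conditioning set.
{E, N} contains no descendant of C and blocks every backdoor path.
Every element of {E, N} is needed (dropping E leaves P3 open; dropping N leaves P5 open), so no proper subset is valid.
Among all size-2 subsets of the eligible variables, only {E, N} blocks every backdoor path, so it is the unique smallest valid adjustment set.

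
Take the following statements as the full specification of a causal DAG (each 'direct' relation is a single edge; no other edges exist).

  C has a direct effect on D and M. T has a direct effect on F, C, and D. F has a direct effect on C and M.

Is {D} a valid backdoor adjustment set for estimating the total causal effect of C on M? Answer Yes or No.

No

Backdoor paths from C to M (paths whose first edge points into C):
  P1: C <- T -> F -> M
  P2: C <- F -> M
Condition 1 (no descendant of C in the set): FAILS — D is a descendant of C.
Condition 2 (every backdoor path blocked by {D}):
  P1: open — no interior node is in the conditioning set.
  P2: open — no interior node is in the conditioning set.
{D} does not satisfy the backdoor criterion.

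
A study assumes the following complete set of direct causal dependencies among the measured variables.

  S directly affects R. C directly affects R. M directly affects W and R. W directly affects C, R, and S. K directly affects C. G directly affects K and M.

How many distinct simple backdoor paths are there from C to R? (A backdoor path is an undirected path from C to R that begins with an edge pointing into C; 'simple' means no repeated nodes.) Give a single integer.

A backdoor path from C to R is any simple undirected path whose first edge points into C (i.e. leaves C via a parent).
Parents of C: {K, W}.
Enumerating:
  P1: C <- W <- M -> R
  P2: C <- W -> S -> R
  P3: C <- W -> R
  P4: C <- K <- G -> M -> W -> S -> R
  P5: C <- K <- G -> M -> W -> R
  P6: C <- K <- G -> M -> R
That exhausts the simple backdoor paths. Count: 6.

6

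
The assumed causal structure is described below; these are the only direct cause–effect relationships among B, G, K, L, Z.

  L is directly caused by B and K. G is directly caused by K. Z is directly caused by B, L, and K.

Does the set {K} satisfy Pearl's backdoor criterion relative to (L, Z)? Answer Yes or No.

Backdoor paths from L to Z (paths whose first edge points into L):
  P1: L <- K -> Z
  P2: L <- B -> Z
Condition 1 (no descendant of L in the set): holds — descendants of L are {Z}; none are in {K}.
Condition 2 (every backdoor path blocked by {K}):
  P1: blocked at fork node K ∈ conditioning set.
  P2: open — no interior node is in the conditioning set.
{K} does not satisfy the backdoor criterion.

No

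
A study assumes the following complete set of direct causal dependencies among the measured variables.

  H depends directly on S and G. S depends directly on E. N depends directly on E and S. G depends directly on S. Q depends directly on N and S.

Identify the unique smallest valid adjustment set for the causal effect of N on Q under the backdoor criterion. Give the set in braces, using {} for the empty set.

Variables eligible for adjustment (non-descendants of N, excluding N and Q): {E, G, H, S}.
Backdoor paths from N to Q:
  P1: N <- E -> S -> Q
  P2: N <- S -> Q
The empty set is not sufficient: P1 (N <- E -> S -> Q) has no collider blocking it and no conditioned non-collider, so it is open.
Try {S}:
  P1: blocked at chain node S ∈ conditioning set.
  P2: blocked at fork node S ∈ conditioning set.
{S} contains no descendant of N and blocks every backdoor path.
No other singleton works — e.g. {E} leaves P2 open — so {S} is the unique smallest valid adjustment set.

{S}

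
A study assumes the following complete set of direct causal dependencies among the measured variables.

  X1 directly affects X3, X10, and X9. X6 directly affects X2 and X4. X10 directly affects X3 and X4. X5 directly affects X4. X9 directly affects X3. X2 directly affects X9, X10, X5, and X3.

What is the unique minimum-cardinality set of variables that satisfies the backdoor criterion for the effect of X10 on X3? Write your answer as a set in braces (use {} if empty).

{X1, X2}

Variables eligible for adjustment (non-descendants of X10, excluding X10 and X3): {X1, X2, X5, X6, X9}.
Backdoor paths from X10 to X3:
  P1: X10 <- X1 -> X9 <- X2 -> X3
  P2: X10 <- X1 -> X9 -> X3
  P3: X10 <- X1 -> X3
  P4: X10 <- X2 -> X9 <- X1 -> X3
  P5: X10 <- X2 -> X9 -> X3
  P6: X10 <- X2 -> X3
The empty set is not sufficient: P2 (X10 <- X1 -> X9 -> X3) has no collider blocking it and no conditioned non-collider, so it is open.
Try {X1, X2}:
  P1: blocked at fork node X1 ∈ conditioning set.
  P2: blocked at fork node X1 ∈ conditioning set.
  P3: blocked at fork node X1 ∈ conditioning set.
  P4: blocked at fork node X2 ∈ conditioning set.
  P5: blocked at fork node X2 ∈ conditioning set.
  P6: blocked at fork node X2 ∈ conditioning set.
{X1, X2} contains no descendant of X10 and blocks every backdoor path.
Every element of {X1, X2} is needed (dropping X1 leaves P2 open; dropping X2 leaves P5 open), so no proper subset is valid.
Among all size-2 subsets of the eligible variables, only {X1, X2} blocks every backdoor path, so it is the unique smallest valid adjustment set.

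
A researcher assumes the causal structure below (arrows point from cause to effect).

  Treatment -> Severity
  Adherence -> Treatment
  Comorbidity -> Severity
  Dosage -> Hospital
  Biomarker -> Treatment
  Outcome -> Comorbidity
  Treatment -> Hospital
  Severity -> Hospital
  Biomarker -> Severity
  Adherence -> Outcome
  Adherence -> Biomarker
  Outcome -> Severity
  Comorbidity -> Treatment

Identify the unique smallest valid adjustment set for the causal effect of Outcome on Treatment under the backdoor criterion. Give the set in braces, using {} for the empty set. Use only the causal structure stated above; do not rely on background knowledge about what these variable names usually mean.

{Adherence}

Variables eligible for adjustment (non-descendants of Outcome, excluding Outcome and Treatment): {Adherence, Biomarker, Dosage}.
Backdoor paths from Outcome to Treatment:
  P1: Outcome <- Adherence -> Biomarker -> Treatment
  P2: Outcome <- Adherence -> Biomarker -> Severity <- Comorbidity -> Treatment
  P3: Outcome <- Adherence -> Biomarker -> Severity <- Treatment
  P4: Outcome <- Adherence -> Biomarker -> Severity -> Hospital <- Treatment
  P5: Outcome <- Adherence -> Treatment
The empty set is not sufficient: P1 (Outcome <- Adherence -> Biomarker -> Treatment) has no collider blocking it and no conditioned non-collider, so it is open.
Try {Adherence}:
  P1: blocked at fork node Adherence ∈ conditioning set.
  P2: blocked at fork node Adherence ∈ conditioning set.
  P3: blocked at fork node Adherence ∈ conditioning set.
  P4: blocked at fork node Adherence ∈ conditioning set.
  P5: blocked at fork node Adherence ∈ conditioning set.
{Adherence} contains no descendant of Outcome and blocks every backdoor path.
No other singleton works — e.g. {Biomarker} leaves P5 open — so {Adherence} is the unique smallest valid adjustment set.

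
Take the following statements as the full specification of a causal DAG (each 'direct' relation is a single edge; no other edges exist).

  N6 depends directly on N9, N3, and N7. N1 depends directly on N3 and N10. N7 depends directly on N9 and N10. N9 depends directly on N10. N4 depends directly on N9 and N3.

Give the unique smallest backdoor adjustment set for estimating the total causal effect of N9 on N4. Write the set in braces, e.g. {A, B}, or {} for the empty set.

{}

Variables eligible for adjustment (non-descendants of N9, excluding N9 and N4): {N1, N10, N3}.
Backdoor paths from N9 to N4:
  P1: N9 <- N10 -> N7 -> N6 <- N3 -> N4
  P2: N9 <- N10 -> N1 <- N3 -> N4
Each backdoor path contains an unconditioned collider, so every path is already blocked with the empty conditioning set:
  P1: blocked at collider N6 (neither it nor any descendant is in the conditioning set).
  P2: blocked at collider N1 (neither it nor any descendant is in the conditioning set).
The empty set is therefore the unique smallest valid set.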